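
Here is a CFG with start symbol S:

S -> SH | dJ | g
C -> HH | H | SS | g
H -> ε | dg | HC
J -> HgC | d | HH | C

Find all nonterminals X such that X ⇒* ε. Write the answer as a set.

{C, H, J}

Directly nullable (have an ε-rule): {H}.
C is nullable via C -> H (every symbol on the right is already known nullable).
J is nullable via J -> C (every symbol on the right is already known nullable).
Not nullable: S — each has a terminal in every rule's right-hand side or depends on a non-nullable symbol.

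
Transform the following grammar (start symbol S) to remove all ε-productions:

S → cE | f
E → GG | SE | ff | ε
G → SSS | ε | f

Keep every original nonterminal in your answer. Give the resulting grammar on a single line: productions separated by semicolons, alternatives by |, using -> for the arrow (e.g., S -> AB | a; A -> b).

Nullable set: {E, G}.
S -> cE: E nullable, giving c | cE.
Drop E -> ε.
E -> GG: G, G nullable, giving G | GG.
E -> SE: E nullable, giving S | SE.
Drop G -> ε.
Unchanged (no nullable symbols): S -> f; E -> ff; G -> SSS; G -> f.

S -> c | f | cE; E -> G | S | GG | SE | ff; G -> f | SSS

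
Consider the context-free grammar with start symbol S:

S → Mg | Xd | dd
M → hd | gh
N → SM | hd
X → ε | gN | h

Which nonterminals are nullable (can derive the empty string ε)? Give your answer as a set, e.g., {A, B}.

{X}

Directly nullable (have an ε-rule): {X}.
Not nullable: M, N, S — each has a terminal in every rule's right-hand side or depends on a non-nullable symbol.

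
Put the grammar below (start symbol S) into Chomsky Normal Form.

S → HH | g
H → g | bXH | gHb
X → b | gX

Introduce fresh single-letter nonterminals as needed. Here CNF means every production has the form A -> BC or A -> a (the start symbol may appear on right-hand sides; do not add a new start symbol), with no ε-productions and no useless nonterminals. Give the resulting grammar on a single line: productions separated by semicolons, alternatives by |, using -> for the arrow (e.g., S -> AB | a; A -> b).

No ε-productions.
No unit productions to eliminate.
TERM: introduce A -> b, B -> g and substitute in every rule of length ≥2.
BIN: H -> AXH becomes H -> AC, C -> XH; H -> BHA becomes H -> BD, D -> HA.

S -> g | HH; A -> b; B -> g; C -> XH; D -> HA; H -> g | AC | BD; X -> b | BX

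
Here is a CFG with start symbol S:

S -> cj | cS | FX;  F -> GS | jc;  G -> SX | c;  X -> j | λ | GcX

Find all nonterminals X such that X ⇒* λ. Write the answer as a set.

{X}

Directly nullable (have an ε-rule): {X}.
Not nullable: F, G, S — each has a terminal in every rule's right-hand side or depends on a non-nullable symbol.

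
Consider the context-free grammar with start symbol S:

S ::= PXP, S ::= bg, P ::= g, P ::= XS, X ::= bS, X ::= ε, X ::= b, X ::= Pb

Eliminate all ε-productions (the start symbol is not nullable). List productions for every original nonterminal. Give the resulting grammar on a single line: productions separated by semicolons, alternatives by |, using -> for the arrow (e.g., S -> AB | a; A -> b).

Nullable set: {X}.
S -> PXP: X nullable, giving PP | PXP.
P -> XS: X nullable, giving S | XS.
Drop X -> ε.
Unchanged (no nullable symbols): S -> bg; P -> g; X -> Pb; X -> b; X -> bS.

S -> PP | bg | PXP; P -> S | g | XS; X -> b | Pb | bS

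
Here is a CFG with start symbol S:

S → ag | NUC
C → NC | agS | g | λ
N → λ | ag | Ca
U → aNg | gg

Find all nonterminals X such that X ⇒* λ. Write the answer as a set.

{C, N}

Directly nullable (have an ε-rule): {C, N}.
Not nullable: S, U — each has a terminal in every rule's right-hand side or depends on a non-nullable symbol.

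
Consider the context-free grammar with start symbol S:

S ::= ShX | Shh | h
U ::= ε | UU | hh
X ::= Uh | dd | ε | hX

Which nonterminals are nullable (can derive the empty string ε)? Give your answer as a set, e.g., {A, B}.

{U, X}

Directly nullable (have an ε-rule): {U, X}.
Not nullable: S — each has a terminal in every rule's right-hand side or depends on a non-nullable symbol.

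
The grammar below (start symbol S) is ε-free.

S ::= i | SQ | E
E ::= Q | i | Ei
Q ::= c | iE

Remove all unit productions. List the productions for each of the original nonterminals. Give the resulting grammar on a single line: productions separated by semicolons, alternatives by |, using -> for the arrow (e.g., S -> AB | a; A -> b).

Unit productions: E->Q, S->E.
Unit pairs (A ⇒* B via units): (E,Q), (S,E), (S,Q).
S: inherits non-unit rules of {E, Q, S} → Ei | SQ | c | i | iE.
E: inherits non-unit rules of {E, Q} → Ei | c | i | iE.
Q: inherits non-unit rules of {Q} → c | iE.

S -> c | i | Ei | SQ | iE; E -> c | i | Ei | iE; Q -> c | iE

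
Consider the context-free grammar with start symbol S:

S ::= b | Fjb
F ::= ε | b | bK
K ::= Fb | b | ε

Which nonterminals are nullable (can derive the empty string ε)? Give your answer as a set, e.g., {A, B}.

{F, K}

Directly nullable (have an ε-rule): {F, K}.
Not nullable: S — each has a terminal in every rule's right-hand side or depends on a non-nullable symbol.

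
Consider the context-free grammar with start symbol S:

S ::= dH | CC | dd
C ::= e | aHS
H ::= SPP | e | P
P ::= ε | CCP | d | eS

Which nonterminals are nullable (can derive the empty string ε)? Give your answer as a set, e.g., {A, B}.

{H, P}

Directly nullable (have an ε-rule): {P}.
H is nullable via H -> P (every symbol on the right is already known nullable).
Not nullable: C, S — each has a terminal in every rule's right-hand side or depends on a non-nullable symbol.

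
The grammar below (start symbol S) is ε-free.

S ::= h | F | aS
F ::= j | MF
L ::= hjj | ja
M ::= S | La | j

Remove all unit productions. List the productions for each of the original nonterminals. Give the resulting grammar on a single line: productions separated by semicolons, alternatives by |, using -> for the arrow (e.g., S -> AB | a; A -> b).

Unit productions: M->S, S->F.
Unit pairs (A ⇒* B via units): (M,F), (M,S), (S,F).
S: inherits non-unit rules of {F, S} → MF | aS | h | j.
F: inherits non-unit rules of {F} → MF | j.
L: inherits non-unit rules of {L} → hjj | ja.
M: inherits non-unit rules of {F, M, S} → La | MF | aS | h | j.

S -> h | j | MF | aS; F -> j | MF; L -> ja | hjj; M -> h | j | La | MF | aS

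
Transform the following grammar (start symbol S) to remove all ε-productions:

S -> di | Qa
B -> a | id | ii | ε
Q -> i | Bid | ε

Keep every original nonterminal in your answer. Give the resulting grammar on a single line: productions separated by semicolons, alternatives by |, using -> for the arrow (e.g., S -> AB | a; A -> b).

Nullable set: {B, Q}.
S -> Qa: Q nullable, giving Qa | a.
Drop B -> ε.
Drop Q -> ε.
Q -> Bid: B nullable, giving Bid | id.
Unchanged (no nullable symbols): S -> di; B -> a; B -> id; B -> ii; Q -> i.

S -> a | Qa | di; B -> a | id | ii; Q -> i | id | Bid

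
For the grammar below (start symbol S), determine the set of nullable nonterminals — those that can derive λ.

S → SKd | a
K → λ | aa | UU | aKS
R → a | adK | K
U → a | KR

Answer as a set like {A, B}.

{K, R, U}

Directly nullable (have an ε-rule): {K}.
R is nullable via R -> K (every symbol on the right is already known nullable).
U is nullable via U -> KR (every symbol on the right is already known nullable).
Not nullable: S — each has a terminal in every rule's right-hand side or depends on a non-nullable symbol.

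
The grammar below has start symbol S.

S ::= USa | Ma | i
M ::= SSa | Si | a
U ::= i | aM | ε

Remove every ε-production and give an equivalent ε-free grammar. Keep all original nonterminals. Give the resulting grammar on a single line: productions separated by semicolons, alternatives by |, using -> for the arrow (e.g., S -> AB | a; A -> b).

S -> i | Ma | Sa | USa; M -> a | Si | SSa; U -> i | aM

Nullable set: {U}.
S -> USa: U nullable, giving Sa | USa.
Drop U -> ε.
Unchanged (no nullable symbols): S -> Ma; S -> i; M -> SSa; M -> Si; M -> a; U -> aM; U -> i.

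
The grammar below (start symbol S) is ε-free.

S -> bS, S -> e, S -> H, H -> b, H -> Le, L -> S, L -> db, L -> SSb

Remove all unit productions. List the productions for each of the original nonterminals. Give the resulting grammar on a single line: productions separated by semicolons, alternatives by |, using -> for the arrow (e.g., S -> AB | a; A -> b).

Unit productions: L->S, S->H.
Unit pairs (A ⇒* B via units): (L,H), (L,S), (S,H).
S: inherits non-unit rules of {H, S} → Le | b | bS | e.
H: inherits non-unit rules of {H} → Le | b.
L: inherits non-unit rules of {H, L, S} → Le | SSb | b | bS | db | e.

S -> b | e | Le | bS; H -> b | Le; L -> b | e | Le | bS | db | SSb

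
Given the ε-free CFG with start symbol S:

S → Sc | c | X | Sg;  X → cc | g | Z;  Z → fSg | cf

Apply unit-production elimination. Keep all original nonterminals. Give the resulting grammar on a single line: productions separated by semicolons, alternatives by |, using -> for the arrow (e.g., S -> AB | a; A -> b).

Unit productions: S->X, X->Z.
Unit pairs (A ⇒* B via units): (S,X), (S,Z), (X,Z).
S: inherits non-unit rules of {S, X, Z} → Sc | Sg | c | cc | cf | fSg | g.
X: inherits non-unit rules of {X, Z} → cc | cf | fSg | g.
Z: inherits non-unit rules of {Z} → cf | fSg.

S -> c | g | Sc | Sg | cc | cf | fSg; X -> g | cc | cf | fSg; Z -> cf | fSg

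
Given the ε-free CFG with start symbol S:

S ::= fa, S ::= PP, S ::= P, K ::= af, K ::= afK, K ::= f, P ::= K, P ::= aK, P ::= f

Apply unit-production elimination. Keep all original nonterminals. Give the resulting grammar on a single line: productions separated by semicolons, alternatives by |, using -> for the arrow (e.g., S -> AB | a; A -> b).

S -> f | PP | aK | af | fa | afK; K -> f | af | afK; P -> f | aK | af | afK

Unit productions: P->K, S->P.
Unit pairs (A ⇒* B via units): (P,K), (S,K), (S,P).
S: inherits non-unit rules of {K, P, S} → PP | aK | af | afK | f | fa.
K: inherits non-unit rules of {K} → af | afK | f.
P: inherits non-unit rules of {K, P} → aK | af | afK | f.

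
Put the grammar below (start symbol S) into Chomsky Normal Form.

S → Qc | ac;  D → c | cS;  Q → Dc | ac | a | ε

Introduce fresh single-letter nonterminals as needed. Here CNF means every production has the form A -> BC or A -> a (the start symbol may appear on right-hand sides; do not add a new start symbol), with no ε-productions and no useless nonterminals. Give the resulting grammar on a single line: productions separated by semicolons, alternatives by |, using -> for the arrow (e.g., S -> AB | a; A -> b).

S -> c | BA | QA; A -> c; B -> a; D -> c | AS; Q -> a | BA | DA

Nullable: {Q}; after ε-elimination: S -> c | Qc | ac; D -> c | cS; Q -> a | Dc | ac.
No unit productions to eliminate.
TERM: introduce B -> a, A -> c and substitute in every rule of length ≥2.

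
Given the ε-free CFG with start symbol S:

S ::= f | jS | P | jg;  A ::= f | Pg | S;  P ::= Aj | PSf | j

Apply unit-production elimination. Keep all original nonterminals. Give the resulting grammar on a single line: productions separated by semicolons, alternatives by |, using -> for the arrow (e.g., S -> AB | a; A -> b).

Unit productions: A->S, S->P.
Unit pairs (A ⇒* B via units): (A,P), (A,S), (S,P).
S: inherits non-unit rules of {P, S} → Aj | PSf | f | j | jS | jg.
A: inherits non-unit rules of {A, P, S} → Aj | PSf | Pg | f | j | jS | jg.
P: inherits non-unit rules of {P} → Aj | PSf | j.

S -> f | j | Aj | jS | jg | PSf; A -> f | j | Aj | Pg | jS | jg | PSf; P -> j | Aj | PSf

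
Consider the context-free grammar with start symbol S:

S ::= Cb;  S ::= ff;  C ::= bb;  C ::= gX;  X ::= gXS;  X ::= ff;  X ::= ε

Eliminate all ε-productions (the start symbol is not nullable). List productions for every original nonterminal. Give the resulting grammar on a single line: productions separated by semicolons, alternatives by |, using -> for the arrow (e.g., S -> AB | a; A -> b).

S -> Cb | ff; C -> g | bb | gX; X -> ff | gS | gXS

Nullable set: {X}.
C -> gX: X nullable, giving g | gX.
Drop X -> ε.
X -> gXS: X nullable, giving gS | gXS.
Unchanged (no nullable symbols): S -> Cb; S -> ff; C -> bb; X -> ff.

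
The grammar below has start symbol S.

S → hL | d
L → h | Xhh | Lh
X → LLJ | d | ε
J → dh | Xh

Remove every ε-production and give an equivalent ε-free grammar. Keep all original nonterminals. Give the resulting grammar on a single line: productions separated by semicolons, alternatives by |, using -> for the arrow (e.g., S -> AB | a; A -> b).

S -> d | hL; J -> h | Xh | dh; L -> h | Lh | hh | Xhh; X -> d | LLJ

Nullable set: {X}.
J -> Xh: X nullable, giving Xh | h.
L -> Xhh: X nullable, giving Xhh | hh.
Drop X -> ε.
Unchanged (no nullable symbols): S -> d; S -> hL; J -> dh; L -> Lh; L -> h; X -> LLJ; X -> d.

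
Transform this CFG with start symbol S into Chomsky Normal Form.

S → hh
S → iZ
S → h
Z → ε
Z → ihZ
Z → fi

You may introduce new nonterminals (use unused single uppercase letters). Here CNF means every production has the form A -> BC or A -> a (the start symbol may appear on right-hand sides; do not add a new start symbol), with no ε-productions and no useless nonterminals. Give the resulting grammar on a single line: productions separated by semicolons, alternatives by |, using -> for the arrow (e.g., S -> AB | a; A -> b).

Nullable: {Z}; after ε-elimination: S -> h | i | hh | iZ; Z -> fi | ih | ihZ.
No unit productions to eliminate.
TERM: introduce C -> f, A -> h, B -> i and substitute in every rule of length ≥2.
BIN: Z -> BAZ becomes Z -> BD, D -> AZ.

S -> h | i | AA | BZ; A -> h; B -> i; C -> f; D -> AZ; Z -> BA | BD | CB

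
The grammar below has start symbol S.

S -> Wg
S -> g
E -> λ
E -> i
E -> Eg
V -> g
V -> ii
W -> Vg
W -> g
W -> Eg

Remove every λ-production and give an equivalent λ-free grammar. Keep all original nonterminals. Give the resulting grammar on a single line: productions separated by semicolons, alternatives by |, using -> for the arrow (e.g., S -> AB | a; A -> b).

S -> g | Wg; E -> g | i | Eg; V -> g | ii; W -> g | Eg | Vg

Nullable set: {E}.
Drop E -> λ.
E -> Eg: E nullable, giving Eg | g.
W -> Eg: E nullable, giving Eg | g.
Unchanged (no nullable symbols): S -> Wg; S -> g; E -> i; V -> g; V -> ii; W -> Vg; W -> g.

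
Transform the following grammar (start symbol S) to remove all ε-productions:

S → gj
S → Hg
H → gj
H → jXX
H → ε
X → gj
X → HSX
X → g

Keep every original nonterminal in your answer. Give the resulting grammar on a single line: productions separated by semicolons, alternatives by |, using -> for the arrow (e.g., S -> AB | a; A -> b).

S -> g | Hg | gj; H -> gj | jXX; X -> g | SX | gj | HSX

Nullable set: {H}.
S -> Hg: H nullable, giving Hg | g.
Drop H -> ε.
X -> HSX: H nullable, giving HSX | SX.
Unchanged (no nullable symbols): S -> gj; H -> gj; H -> jXX; X -> g; X -> gj.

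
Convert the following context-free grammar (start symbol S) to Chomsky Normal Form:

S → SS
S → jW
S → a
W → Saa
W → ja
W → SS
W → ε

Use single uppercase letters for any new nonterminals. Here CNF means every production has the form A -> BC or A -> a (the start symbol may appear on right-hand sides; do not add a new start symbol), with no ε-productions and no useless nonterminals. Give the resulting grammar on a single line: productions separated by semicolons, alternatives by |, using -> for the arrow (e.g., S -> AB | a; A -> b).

S -> a | j | AW | SS; A -> j; B -> a; C -> BB; W -> AB | SC | SS

Nullable: {W}; after ε-elimination: S -> a | j | SS | jW; W -> SS | ja | Saa.
No unit productions to eliminate.
TERM: introduce B -> a, A -> j and substitute in every rule of length ≥2.
BIN: W -> SBB becomes W -> SC, C -> BB.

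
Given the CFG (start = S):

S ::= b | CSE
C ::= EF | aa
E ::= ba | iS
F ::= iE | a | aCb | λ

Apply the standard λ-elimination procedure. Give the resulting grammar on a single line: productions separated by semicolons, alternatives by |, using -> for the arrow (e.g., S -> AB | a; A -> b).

S -> b | CSE; C -> E | EF | aa; E -> ba | iS; F -> a | iE | aCb

Nullable set: {F}.
C -> EF: F nullable, giving E | EF.
Drop F -> λ.
Unchanged (no nullable symbols): S -> CSE; S -> b; C -> aa; E -> ba; E -> iS; F -> a; F -> aCb; F -> iE.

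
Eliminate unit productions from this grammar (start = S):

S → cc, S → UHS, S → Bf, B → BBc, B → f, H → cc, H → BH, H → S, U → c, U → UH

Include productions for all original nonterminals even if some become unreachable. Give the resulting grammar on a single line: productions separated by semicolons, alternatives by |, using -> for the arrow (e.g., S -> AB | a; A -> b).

S -> Bf | cc | UHS; B -> f | BBc; H -> BH | Bf | cc | UHS; U -> c | UH

Unit productions: H->S.
Unit pairs (A ⇒* B via units): (H,S).
S: inherits non-unit rules of {S} → Bf | UHS | cc.
B: inherits non-unit rules of {B} → BBc | f.
H: inherits non-unit rules of {H, S} → BH | Bf | UHS | cc.
U: inherits non-unit rules of {U} → UH | c.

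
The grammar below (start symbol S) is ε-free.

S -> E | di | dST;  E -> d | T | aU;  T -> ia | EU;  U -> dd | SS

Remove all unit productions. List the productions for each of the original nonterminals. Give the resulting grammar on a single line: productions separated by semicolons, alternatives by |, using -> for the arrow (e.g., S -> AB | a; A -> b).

S -> d | EU | aU | di | ia | dST; E -> d | EU | aU | ia; T -> EU | ia; U -> SS | dd

Unit productions: E->T, S->E.
Unit pairs (A ⇒* B via units): (E,T), (S,E), (S,T).
S: inherits non-unit rules of {E, S, T} → EU | aU | d | dST | di | ia.
E: inherits non-unit rules of {E, T} → EU | aU | d | ia.
T: inherits non-unit rules of {T} → EU | ia.
U: inherits non-unit rules of {U} → SS | dd.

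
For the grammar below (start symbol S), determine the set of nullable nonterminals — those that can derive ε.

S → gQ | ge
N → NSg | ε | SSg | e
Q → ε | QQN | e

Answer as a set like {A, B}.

Directly nullable (have an ε-rule): {N, Q}.
Not nullable: S — each has a terminal in every rule's right-hand side or depends on a non-nullable symbol.

{N, Q}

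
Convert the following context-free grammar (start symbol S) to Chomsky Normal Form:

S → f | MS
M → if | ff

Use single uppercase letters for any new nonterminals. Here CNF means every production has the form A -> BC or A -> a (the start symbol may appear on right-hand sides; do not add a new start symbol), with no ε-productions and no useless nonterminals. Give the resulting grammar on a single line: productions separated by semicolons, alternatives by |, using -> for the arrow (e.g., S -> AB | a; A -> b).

S -> f | MS; A -> f; B -> i; M -> AA | BA

No ε-productions.
No unit productions to eliminate.
TERM: introduce A -> f, B -> i and substitute in every rule of length ≥2.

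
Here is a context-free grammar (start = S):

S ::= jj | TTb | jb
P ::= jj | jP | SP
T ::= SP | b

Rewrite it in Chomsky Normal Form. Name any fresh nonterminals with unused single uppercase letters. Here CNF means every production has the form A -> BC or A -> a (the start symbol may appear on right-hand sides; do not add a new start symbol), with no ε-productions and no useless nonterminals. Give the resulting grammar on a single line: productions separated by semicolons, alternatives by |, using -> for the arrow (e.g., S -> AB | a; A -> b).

No ε-productions.
No unit productions to eliminate.
TERM: introduce B -> b, A -> j and substitute in every rule of length ≥2.
BIN: S -> TTB becomes S -> TC, C -> TB.

S -> AA | AB | TC; A -> j; B -> b; C -> TB; P -> AA | AP | SP; T -> b | SP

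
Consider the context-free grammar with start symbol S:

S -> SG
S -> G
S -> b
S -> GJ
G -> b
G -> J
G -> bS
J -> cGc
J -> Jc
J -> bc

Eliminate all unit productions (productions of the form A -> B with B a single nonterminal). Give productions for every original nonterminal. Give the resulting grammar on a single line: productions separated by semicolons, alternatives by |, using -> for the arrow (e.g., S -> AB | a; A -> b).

Unit productions: G->J, S->G.
Unit pairs (A ⇒* B via units): (G,J), (S,G), (S,J).
S: inherits non-unit rules of {G, J, S} → GJ | Jc | SG | b | bS | bc | cGc.
G: inherits non-unit rules of {G, J} → Jc | b | bS | bc | cGc.
J: inherits non-unit rules of {J} → Jc | bc | cGc.

S -> b | GJ | Jc | SG | bS | bc | cGc; G -> b | Jc | bS | bc | cGc; J -> Jc | bc | cGc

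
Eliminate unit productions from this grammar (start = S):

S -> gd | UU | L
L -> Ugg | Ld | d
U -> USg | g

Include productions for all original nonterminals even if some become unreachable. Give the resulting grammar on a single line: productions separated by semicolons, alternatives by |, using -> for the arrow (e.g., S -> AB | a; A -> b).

Unit productions: S->L.
Unit pairs (A ⇒* B via units): (S,L).
S: inherits non-unit rules of {L, S} → Ld | UU | Ugg | d | gd.
L: inherits non-unit rules of {L} → Ld | Ugg | d.
U: inherits non-unit rules of {U} → USg | g.

S -> d | Ld | UU | gd | Ugg; L -> d | Ld | Ugg; U -> g | USg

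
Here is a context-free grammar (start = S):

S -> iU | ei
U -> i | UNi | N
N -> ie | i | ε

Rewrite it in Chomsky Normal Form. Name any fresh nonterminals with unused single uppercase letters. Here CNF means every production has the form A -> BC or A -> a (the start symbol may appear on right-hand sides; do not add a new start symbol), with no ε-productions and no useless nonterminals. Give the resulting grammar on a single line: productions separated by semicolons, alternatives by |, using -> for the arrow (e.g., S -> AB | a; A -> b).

S -> i | AU | BA; A -> i; B -> e; C -> NA; N -> i | AB; U -> i | AB | NA | UA | UC

Nullable: {N, U}; after ε-elimination: S -> i | ei | iU; N -> i | ie; U -> N | i | Ni | Ui | UNi.
After unit-elimination: S -> i | ei | iU; N -> i | ie; U -> i | Ni | Ui | ie | UNi.
TERM: introduce B -> e, A -> i and substitute in every rule of length ≥2.
BIN: U -> UNA becomes U -> UC, C -> NA.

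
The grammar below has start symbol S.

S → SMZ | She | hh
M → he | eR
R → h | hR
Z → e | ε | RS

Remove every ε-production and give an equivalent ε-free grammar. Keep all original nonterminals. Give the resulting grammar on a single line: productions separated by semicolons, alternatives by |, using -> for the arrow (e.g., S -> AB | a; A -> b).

Nullable set: {Z}.
S -> SMZ: Z nullable, giving SM | SMZ.
Drop Z -> ε.
Unchanged (no nullable symbols): S -> She; S -> hh; M -> eR; M -> he; R -> h; R -> hR; Z -> RS; Z -> e.

S -> SM | hh | SMZ | She; M -> eR | he; R -> h | hR; Z -> e | RS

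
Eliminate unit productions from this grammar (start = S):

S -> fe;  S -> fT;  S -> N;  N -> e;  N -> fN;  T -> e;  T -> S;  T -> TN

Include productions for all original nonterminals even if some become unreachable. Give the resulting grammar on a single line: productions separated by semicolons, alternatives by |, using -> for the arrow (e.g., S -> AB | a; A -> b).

S -> e | fN | fT | fe; N -> e | fN; T -> e | TN | fN | fT | fe

Unit productions: S->N, T->S.
Unit pairs (A ⇒* B via units): (S,N), (T,N), (T,S).
S: inherits non-unit rules of {N, S} → e | fN | fT | fe.
N: inherits non-unit rules of {N} → e | fN.
T: inherits non-unit rules of {N, S, T} → TN | e | fN | fT | fe.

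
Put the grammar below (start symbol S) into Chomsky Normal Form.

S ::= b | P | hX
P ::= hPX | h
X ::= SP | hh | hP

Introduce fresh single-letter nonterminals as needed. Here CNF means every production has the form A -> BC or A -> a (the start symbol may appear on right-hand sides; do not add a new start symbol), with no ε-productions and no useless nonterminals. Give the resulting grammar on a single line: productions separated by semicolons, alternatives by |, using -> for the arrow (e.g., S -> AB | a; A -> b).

S -> b | h | AC | AX; A -> h; B -> PX; C -> PX; P -> h | AB; X -> AA | AP | SP

No ε-productions.
After unit-elimination: S -> b | h | hX | hPX; P -> h | hPX; X -> SP | hP | hh.
TERM: introduce A -> h and substitute in every rule of length ≥2.
BIN: P -> APX becomes P -> AB, B -> PX; S -> APX becomes S -> AC, C -> PX.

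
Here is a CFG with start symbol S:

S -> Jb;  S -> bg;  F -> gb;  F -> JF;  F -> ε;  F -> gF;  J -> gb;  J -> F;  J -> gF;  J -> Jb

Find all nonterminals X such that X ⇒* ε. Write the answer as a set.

{F, J}

Directly nullable (have an ε-rule): {F}.
J is nullable via J -> F (every symbol on the right is already known nullable).
Not nullable: S — each has a terminal in every rule's right-hand side or depends on a non-nullable symbol.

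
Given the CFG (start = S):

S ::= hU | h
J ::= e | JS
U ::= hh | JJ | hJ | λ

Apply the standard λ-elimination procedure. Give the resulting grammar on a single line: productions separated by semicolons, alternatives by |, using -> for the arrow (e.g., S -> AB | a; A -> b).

Nullable set: {U}.
S -> hU: U nullable, giving h | hU.
Drop U -> λ.
Unchanged (no nullable symbols): S -> h; J -> JS; J -> e; U -> JJ; U -> hJ; U -> hh.

S -> h | hU; J -> e | JS; U -> JJ | hJ | hh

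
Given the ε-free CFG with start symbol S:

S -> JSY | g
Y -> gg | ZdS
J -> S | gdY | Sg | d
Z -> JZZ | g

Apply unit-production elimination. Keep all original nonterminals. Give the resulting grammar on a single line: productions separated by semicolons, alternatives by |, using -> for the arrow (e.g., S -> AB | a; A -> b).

S -> g | JSY; J -> d | g | Sg | JSY | gdY; Y -> gg | ZdS; Z -> g | JZZ

Unit productions: J->S.
Unit pairs (A ⇒* B via units): (J,S).
S: inherits non-unit rules of {S} → JSY | g.
J: inherits non-unit rules of {J, S} → JSY | Sg | d | g | gdY.
Y: inherits non-unit rules of {Y} → ZdS | gg.
Z: inherits non-unit rules of {Z} → JZZ | g.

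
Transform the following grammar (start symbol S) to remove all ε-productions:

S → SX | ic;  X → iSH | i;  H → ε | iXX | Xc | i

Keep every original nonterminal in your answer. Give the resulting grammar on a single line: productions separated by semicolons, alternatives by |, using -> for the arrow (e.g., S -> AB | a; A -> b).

Nullable set: {H}.
Drop H -> ε.
X -> iSH: H nullable, giving iS | iSH.
Unchanged (no nullable symbols): S -> SX; S -> ic; H -> Xc; H -> i; H -> iXX; X -> i.

S -> SX | ic; H -> i | Xc | iXX; X -> i | iS | iSH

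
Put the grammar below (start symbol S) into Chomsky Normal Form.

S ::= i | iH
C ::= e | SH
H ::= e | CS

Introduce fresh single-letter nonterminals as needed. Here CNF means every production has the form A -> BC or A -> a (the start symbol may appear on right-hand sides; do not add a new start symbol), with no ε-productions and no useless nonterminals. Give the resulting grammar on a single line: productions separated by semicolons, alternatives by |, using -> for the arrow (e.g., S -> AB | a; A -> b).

S -> i | AH; A -> i; C -> e | SH; H -> e | CS

No ε-productions.
No unit productions to eliminate.
TERM: introduce A -> i and substitute in every rule of length ≥2.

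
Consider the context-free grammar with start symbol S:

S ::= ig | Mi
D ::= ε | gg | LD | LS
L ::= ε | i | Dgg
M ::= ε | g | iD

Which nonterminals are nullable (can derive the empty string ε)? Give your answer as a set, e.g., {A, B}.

{D, L, M}

Directly nullable (have an ε-rule): {D, L, M}.
Not nullable: S — each has a terminal in every rule's right-hand side or depends on a non-nullable symbol.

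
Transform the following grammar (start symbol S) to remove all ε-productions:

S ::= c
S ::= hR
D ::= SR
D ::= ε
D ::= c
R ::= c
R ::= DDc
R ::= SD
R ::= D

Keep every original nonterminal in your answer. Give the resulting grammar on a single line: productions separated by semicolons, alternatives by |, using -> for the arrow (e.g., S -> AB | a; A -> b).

Nullable set: {D, R}.
S -> hR: R nullable, giving h | hR.
Drop D -> ε.
D -> SR: R nullable, giving S | SR.
R -> D: D nullable, giving D.
R -> DDc: D, D nullable, giving DDc | Dc | c.
R -> SD: D nullable, giving S | SD.
Unchanged (no nullable symbols): S -> c; D -> c; R -> c.

S -> c | h | hR; D -> S | c | SR; R -> D | S | c | Dc | SD | DDc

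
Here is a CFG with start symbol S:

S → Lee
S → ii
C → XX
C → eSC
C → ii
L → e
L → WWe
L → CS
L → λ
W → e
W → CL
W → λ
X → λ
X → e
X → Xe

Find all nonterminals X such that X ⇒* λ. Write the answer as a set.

Directly nullable (have an ε-rule): {L, W, X}.
C is nullable via C -> XX (every symbol on the right is already known nullable).
Not nullable: S — each has a terminal in every rule's right-hand side or depends on a non-nullable symbol.

{C, L, W, X}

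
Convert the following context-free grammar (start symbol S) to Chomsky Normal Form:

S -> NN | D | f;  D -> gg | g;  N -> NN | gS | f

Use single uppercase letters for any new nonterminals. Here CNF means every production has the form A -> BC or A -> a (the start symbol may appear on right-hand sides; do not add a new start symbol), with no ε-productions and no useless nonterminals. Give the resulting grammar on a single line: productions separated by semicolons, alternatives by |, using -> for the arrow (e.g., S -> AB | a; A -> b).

S -> f | g | AA | NN; A -> g; N -> f | AS | NN

No ε-productions.
After unit-elimination: S -> f | g | NN | gg; D -> g | gg; N -> f | NN | gS.
TERM: introduce A -> g and substitute in every rule of length ≥2.
Drop unreachable/unproductive: D.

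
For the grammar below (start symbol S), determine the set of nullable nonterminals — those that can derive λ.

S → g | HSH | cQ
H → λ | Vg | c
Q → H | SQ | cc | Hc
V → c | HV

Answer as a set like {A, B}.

Directly nullable (have an ε-rule): {H}.
Q is nullable via Q -> H (every symbol on the right is already known nullable).
Not nullable: S, V — each has a terminal in every rule's right-hand side or depends on a non-nullable symbol.

{H, Q}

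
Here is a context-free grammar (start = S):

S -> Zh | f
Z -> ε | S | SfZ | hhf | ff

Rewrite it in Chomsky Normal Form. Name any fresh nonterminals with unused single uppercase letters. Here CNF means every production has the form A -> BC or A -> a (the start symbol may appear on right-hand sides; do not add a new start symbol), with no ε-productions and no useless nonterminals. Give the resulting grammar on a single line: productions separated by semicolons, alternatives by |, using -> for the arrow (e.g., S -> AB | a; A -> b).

Nullable: {Z}; after ε-elimination: S -> f | h | Zh; Z -> S | Sf | ff | SfZ | hhf.
After unit-elimination: S -> f | h | Zh; Z -> f | h | Sf | Zh | ff | SfZ | hhf.
TERM: introduce B -> f, A -> h and substitute in every rule of length ≥2.
BIN: Z -> AAB becomes Z -> AC, C -> AB; Z -> SBZ becomes Z -> SD, D -> BZ.

S -> f | h | ZA; A -> h; B -> f; C -> AB; D -> BZ; Z -> f | h | AC | BB | SB | SD | ZA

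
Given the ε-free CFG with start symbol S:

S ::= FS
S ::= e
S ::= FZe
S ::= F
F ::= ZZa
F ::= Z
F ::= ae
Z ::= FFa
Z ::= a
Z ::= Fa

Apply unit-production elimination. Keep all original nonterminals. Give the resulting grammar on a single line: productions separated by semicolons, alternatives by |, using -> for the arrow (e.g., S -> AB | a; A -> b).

Unit productions: F->Z, S->F.
Unit pairs (A ⇒* B via units): (F,Z), (S,F), (S,Z).
S: inherits non-unit rules of {F, S, Z} → FFa | FS | FZe | Fa | ZZa | a | ae | e.
F: inherits non-unit rules of {F, Z} → FFa | Fa | ZZa | a | ae.
Z: inherits non-unit rules of {Z} → FFa | Fa | a.

S -> a | e | FS | Fa | ae | FFa | FZe | ZZa; F -> a | Fa | ae | FFa | ZZa; Z -> a | Fa | FFa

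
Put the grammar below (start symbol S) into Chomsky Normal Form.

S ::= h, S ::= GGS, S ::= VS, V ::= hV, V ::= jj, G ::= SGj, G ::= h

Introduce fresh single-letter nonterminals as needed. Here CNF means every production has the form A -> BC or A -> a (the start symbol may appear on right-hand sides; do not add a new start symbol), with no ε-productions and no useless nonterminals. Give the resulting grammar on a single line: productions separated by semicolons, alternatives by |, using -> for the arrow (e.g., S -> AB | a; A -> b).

No ε-productions.
No unit productions to eliminate.
TERM: introduce B -> h, A -> j and substitute in every rule of length ≥2.
BIN: G -> SGA becomes G -> SC, C -> GA; S -> GGS becomes S -> GD, D -> GS.

S -> h | GD | VS; A -> j; B -> h; C -> GA; D -> GS; G -> h | SC; V -> AA | BV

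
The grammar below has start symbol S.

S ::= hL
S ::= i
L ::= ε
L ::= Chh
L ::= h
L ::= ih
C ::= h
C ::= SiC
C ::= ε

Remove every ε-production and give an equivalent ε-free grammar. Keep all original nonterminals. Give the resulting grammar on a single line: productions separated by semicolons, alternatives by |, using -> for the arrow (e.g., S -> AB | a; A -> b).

Nullable set: {C, L}.
S -> hL: L nullable, giving h | hL.
Drop C -> ε.
C -> SiC: C nullable, giving Si | SiC.
Drop L -> ε.
L -> Chh: C nullable, giving Chh | hh.
Unchanged (no nullable symbols): S -> i; C -> h; L -> h; L -> ih.

S -> h | i | hL; C -> h | Si | SiC; L -> h | hh | ih | Chh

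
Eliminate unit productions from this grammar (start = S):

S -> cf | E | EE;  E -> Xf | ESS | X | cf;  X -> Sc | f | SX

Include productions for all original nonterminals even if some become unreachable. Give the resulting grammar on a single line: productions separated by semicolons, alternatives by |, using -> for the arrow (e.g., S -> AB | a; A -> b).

S -> f | EE | SX | Sc | Xf | cf | ESS; E -> f | SX | Sc | Xf | cf | ESS; X -> f | SX | Sc

Unit productions: E->X, S->E.
Unit pairs (A ⇒* B via units): (E,X), (S,E), (S,X).
S: inherits non-unit rules of {E, S, X} → EE | ESS | SX | Sc | Xf | cf | f.
E: inherits non-unit rules of {E, X} → ESS | SX | Sc | Xf | cf | f.
X: inherits non-unit rules of {X} → SX | Sc | f.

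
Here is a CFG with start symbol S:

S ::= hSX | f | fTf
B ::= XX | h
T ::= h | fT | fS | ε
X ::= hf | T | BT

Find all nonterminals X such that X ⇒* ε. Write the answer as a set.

Directly nullable (have an ε-rule): {T}.
X is nullable via X -> T (every symbol on the right is already known nullable).
B is nullable via B -> XX (every symbol on the right is already known nullable).
Not nullable: S — each has a terminal in every rule's right-hand side or depends on a non-nullable symbol.

{B, T, X}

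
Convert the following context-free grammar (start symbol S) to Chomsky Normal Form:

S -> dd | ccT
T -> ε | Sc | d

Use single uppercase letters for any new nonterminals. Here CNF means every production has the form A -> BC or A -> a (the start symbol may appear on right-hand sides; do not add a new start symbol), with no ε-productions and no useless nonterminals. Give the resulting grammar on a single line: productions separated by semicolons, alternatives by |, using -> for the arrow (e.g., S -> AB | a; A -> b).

Nullable: {T}; after ε-elimination: S -> cc | dd | ccT; T -> d | Sc.
No unit productions to eliminate.
TERM: introduce A -> c, B -> d and substitute in every rule of length ≥2.
BIN: S -> AAT becomes S -> AC, C -> AT.

S -> AA | AC | BB; A -> c; B -> d; C -> AT; T -> d | SA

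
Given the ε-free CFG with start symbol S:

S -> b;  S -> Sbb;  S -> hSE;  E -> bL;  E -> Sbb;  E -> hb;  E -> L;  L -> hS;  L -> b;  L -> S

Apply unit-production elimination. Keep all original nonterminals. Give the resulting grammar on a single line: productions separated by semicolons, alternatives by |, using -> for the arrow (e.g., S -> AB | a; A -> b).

Unit productions: E->L, L->S.
Unit pairs (A ⇒* B via units): (E,L), (E,S), (L,S).
S: inherits non-unit rules of {S} → Sbb | b | hSE.
E: inherits non-unit rules of {E, L, S} → Sbb | b | bL | hS | hSE | hb.
L: inherits non-unit rules of {L, S} → Sbb | b | hS | hSE.

S -> b | Sbb | hSE; E -> b | bL | hS | hb | Sbb | hSE; L -> b | hS | Sbb | hSE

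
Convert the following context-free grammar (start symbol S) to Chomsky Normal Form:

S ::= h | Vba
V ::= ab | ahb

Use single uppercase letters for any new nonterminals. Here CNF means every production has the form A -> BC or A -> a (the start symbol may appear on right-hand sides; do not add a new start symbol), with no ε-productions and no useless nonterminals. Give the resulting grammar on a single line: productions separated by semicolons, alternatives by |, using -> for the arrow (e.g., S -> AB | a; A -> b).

No ε-productions.
No unit productions to eliminate.
TERM: introduce B -> a, A -> b, C -> h and substitute in every rule of length ≥2.
BIN: S -> VAB becomes S -> VD, D -> AB; V -> BCA becomes V -> BE, E -> CA.

S -> h | VD; A -> b; B -> a; C -> h; D -> AB; E -> CA; V -> BA | BE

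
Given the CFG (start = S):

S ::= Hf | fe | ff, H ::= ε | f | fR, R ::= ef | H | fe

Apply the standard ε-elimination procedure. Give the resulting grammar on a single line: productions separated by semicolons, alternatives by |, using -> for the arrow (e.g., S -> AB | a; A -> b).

Nullable set: {H, R}.
S -> Hf: H nullable, giving Hf | f.
Drop H -> ε.
H -> fR: R nullable, giving f | fR.
R -> H: H nullable, giving H.
Unchanged (no nullable symbols): S -> fe; S -> ff; H -> f; R -> ef; R -> fe.

S -> f | Hf | fe | ff; H -> f | fR; R -> H | ef | fe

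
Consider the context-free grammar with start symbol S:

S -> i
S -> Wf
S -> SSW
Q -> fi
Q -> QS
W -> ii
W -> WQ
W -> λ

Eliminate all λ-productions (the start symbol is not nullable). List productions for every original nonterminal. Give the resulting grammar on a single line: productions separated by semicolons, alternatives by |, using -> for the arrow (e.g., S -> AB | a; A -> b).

Nullable set: {W}.
S -> SSW: W nullable, giving SS | SSW.
S -> Wf: W nullable, giving Wf | f.
Drop W -> λ.
W -> WQ: W nullable, giving Q | WQ.
Unchanged (no nullable symbols): S -> i; Q -> QS; Q -> fi; W -> ii.

S -> f | i | SS | Wf | SSW; Q -> QS | fi; W -> Q | WQ | ii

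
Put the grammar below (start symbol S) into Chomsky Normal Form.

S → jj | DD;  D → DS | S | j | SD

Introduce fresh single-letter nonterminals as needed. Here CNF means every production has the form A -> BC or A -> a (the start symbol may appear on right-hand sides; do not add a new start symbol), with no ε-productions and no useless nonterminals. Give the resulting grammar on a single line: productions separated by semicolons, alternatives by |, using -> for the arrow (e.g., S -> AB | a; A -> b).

No ε-productions.
After unit-elimination: S -> DD | jj; D -> j | DD | DS | SD | jj.
TERM: introduce A -> j and substitute in every rule of length ≥2.

S -> AA | DD; A -> j; D -> j | AA | DD | DS | SD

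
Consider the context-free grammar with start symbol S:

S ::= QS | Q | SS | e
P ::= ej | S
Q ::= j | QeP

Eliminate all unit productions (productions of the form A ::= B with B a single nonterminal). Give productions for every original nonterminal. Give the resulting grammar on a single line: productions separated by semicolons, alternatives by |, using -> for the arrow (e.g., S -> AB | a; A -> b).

S -> e | j | QS | SS | QeP; P -> e | j | QS | SS | ej | QeP; Q -> j | QeP

Unit productions: P->S, S->Q.
Unit pairs (A ⇒* B via units): (P,Q), (P,S), (S,Q).
S: inherits non-unit rules of {Q, S} → QS | QeP | SS | e | j.
P: inherits non-unit rules of {P, Q, S} → QS | QeP | SS | e | ej | j.
Q: inherits non-unit rules of {Q} → QeP | j.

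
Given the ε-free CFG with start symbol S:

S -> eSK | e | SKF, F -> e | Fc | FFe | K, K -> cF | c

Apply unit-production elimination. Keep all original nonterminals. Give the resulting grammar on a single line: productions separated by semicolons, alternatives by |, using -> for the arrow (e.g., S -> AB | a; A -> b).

Unit productions: F->K.
Unit pairs (A ⇒* B via units): (F,K).
S: inherits non-unit rules of {S} → SKF | e | eSK.
F: inherits non-unit rules of {F, K} → FFe | Fc | c | cF | e.
K: inherits non-unit rules of {K} → c | cF.

S -> e | SKF | eSK; F -> c | e | Fc | cF | FFe; K -> c | cF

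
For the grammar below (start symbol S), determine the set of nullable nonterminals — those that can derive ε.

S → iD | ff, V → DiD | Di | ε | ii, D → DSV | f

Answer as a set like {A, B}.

Directly nullable (have an ε-rule): {V}.
Not nullable: D, S — each has a terminal in every rule's right-hand side or depends on a non-nullable symbol.

{V}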